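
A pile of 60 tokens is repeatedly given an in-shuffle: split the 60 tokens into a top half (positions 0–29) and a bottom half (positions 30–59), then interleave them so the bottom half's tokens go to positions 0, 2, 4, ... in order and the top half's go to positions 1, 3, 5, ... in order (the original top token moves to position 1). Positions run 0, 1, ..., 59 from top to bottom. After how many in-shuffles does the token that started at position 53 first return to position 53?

60

Follow position 53 under repeated in-shuffles:
53 → 46 → 32 → 4 → 9 → 19 → 39 → 18 → ... → 53 (length 60)
It first returns after 60 in-shuffles.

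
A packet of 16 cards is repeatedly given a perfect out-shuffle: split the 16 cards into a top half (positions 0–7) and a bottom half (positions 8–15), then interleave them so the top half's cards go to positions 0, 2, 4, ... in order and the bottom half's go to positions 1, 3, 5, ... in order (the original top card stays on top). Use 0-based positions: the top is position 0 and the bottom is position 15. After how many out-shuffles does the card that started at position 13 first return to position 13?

4

Follow position 13 under repeated out-shuffles:
13 → 11 → 7 → 14 → 13
It first returns after 4 out-shuffles.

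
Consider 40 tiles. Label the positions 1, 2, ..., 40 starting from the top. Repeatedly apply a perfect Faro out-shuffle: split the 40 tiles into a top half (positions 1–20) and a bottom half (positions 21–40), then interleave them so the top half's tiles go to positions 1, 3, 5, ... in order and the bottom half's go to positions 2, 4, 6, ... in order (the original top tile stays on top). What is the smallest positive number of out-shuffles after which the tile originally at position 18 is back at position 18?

12

Follow position 18 under repeated out-shuffles:
18 → 35 → 30 → 20 → 39 → 38 → 36 → 32 → 24 → 8 → 15 → 29 → 18
It first returns after 12 out-shuffles.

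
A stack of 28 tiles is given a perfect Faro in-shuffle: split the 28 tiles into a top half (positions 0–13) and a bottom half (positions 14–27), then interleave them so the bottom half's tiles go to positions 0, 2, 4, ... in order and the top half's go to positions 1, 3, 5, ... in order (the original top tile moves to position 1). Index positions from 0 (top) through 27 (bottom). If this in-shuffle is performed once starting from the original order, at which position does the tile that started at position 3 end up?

7

Track the tile's position through each in-shuffle:
3 → 7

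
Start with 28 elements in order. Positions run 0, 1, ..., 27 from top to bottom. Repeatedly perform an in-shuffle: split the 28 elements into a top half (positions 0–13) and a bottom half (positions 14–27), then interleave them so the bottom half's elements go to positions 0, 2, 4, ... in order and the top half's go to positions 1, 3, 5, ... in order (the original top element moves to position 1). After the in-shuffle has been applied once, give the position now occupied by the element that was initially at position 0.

Track the element's position through each in-shuffle:
0 → 1

1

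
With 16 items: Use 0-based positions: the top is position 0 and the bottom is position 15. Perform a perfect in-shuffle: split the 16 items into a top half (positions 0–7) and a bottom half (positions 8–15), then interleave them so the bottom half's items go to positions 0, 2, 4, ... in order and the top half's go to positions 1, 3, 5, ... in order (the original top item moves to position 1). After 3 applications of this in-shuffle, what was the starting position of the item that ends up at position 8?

15

Work backwards from position 8, undoing one in-shuffle at a time:
8 ← 12 ← 14 ← 15
So the item now at position 8 started at position 15.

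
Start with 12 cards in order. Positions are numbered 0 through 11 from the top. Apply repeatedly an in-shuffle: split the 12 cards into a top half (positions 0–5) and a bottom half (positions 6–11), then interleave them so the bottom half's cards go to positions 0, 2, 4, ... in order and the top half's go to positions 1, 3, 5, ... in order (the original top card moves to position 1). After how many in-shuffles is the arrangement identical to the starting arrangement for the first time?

The in-shuffle permutes the 12 positions with cycle lengths [12].
Every card is home exactly when every cycle has completed a whole number of laps, i.e. after lcm(12) = 12 in-shuffles.

12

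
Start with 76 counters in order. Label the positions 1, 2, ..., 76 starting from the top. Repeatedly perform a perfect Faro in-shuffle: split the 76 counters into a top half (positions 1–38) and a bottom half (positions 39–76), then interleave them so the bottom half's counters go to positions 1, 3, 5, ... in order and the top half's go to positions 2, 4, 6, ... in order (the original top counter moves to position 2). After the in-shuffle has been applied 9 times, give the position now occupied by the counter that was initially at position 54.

Track the counter's position through each in-shuffle:
54 → 31 → 62 → 47 → 17 → 34 → 68 → 59 → 41 → 5

5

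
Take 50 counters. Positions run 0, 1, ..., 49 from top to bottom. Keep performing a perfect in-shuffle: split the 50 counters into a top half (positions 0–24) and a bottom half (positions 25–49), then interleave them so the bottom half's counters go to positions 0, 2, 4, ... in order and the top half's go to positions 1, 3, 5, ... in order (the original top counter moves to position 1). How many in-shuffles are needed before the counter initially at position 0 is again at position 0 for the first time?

Follow position 0 under repeated in-shuffles:
0 → 1 → 3 → 7 → 15 → 31 → 12 → 25 → 0
It first returns after 8 in-shuffles.

8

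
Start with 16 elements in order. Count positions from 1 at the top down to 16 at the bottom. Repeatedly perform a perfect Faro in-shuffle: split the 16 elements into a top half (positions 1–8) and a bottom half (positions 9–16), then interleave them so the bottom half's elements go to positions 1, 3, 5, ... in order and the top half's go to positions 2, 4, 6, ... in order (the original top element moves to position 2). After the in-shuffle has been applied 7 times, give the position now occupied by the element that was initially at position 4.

2

Track the element's position through each in-shuffle:
4 → 8 → 16 → 15 → 13 → 9 → 1 → 2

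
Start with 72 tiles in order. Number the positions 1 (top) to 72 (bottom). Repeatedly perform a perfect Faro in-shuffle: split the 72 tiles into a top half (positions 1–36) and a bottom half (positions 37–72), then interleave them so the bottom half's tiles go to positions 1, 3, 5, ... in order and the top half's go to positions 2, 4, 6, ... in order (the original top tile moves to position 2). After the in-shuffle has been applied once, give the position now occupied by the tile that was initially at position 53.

33

Track the tile's position through each in-shuffle:
53 → 33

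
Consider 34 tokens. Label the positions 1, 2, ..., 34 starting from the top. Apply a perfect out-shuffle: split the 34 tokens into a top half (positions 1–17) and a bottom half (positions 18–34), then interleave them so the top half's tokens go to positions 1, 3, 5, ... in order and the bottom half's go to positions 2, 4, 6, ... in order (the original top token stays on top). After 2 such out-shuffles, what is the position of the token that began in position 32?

Track the token's position through each out-shuffle:
32 → 30 → 26

26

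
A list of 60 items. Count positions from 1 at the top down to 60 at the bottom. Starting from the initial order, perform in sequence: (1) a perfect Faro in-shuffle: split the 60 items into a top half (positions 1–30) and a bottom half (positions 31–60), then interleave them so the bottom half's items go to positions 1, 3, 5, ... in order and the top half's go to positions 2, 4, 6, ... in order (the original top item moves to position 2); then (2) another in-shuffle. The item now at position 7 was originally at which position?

17

Undo the operations in reverse order, starting from position 7:
  undo op 2 (in-shuffle, from bottom half): 7 ← 34
  undo op 1 (in-shuffle, from top half): 34 ← 17
So the item at position 7 came from original position 17.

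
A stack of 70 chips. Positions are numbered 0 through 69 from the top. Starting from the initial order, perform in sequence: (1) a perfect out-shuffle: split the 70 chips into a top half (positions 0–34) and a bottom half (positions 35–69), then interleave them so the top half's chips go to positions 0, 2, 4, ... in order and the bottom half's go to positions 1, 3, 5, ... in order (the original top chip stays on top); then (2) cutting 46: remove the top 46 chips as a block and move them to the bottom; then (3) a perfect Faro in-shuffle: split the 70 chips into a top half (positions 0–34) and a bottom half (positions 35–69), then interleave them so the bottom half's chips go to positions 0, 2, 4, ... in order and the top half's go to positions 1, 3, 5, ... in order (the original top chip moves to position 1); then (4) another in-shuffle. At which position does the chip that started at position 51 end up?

Track the chip from position 51 forward through each operation:
  after op 1 (out-shuffle): 51 → 33
  after op 2 (cut 46): 33 → 57
  after op 3 (in-shuffle): 57 → 44
  after op 4 (in-shuffle): 44 → 18

18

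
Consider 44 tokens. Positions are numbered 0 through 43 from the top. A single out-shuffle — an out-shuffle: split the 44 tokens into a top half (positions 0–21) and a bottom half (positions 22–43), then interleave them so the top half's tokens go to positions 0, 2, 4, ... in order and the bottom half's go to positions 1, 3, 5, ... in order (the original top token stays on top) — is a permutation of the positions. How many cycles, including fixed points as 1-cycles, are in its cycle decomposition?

Trace each unvisited position around until it returns:
(0) (1 2 4 8 16 32 ... len 14) (3 6 12 24 5 10 ... len 14) (7 14 28 13 26 9 ... len 14) (43)
5 cycles in total.

5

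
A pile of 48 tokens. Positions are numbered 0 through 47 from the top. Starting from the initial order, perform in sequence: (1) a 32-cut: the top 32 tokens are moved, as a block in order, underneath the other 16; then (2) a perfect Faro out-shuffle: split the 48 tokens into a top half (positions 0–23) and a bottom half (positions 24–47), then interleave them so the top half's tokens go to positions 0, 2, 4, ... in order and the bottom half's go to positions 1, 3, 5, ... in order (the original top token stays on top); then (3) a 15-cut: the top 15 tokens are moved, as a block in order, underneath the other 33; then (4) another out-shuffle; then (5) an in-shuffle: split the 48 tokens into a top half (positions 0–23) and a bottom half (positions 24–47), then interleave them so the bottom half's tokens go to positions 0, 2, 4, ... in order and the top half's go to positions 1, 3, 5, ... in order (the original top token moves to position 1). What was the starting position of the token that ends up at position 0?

Undo the operations in reverse order, starting from position 0:
  undo op 5 (in-shuffle, from bottom half): 0 ← 24
  undo op 4 (out-shuffle, from top half): 24 ← 12
  undo op 3 (cut 15): 12 ← 27
  undo op 2 (out-shuffle, from bottom half): 27 ← 37
  undo op 1 (cut 32): 37 ← 21
So the token at position 0 came from original position 21.

21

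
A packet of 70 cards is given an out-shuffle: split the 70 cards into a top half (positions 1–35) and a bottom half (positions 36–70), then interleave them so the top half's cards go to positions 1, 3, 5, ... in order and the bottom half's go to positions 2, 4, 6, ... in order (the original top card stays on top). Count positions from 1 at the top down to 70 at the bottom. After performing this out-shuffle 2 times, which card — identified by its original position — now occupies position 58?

Work backwards from position 58, undoing one out-shuffle at a time:
58 ← 64 ← 67
So the card now at position 58 started at position 67.

67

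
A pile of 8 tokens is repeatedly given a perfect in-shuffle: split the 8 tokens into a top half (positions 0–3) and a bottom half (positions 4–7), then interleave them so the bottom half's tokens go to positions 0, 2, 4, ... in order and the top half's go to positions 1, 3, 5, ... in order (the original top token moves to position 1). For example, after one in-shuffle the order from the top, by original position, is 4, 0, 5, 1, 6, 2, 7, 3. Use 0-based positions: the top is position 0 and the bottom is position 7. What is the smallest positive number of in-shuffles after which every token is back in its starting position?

6

The in-shuffle permutes the 8 positions with cycle lengths [2, 6].
Every token is home exactly when every cycle has completed a whole number of laps, i.e. after lcm(2, 6) = 6 in-shuffles.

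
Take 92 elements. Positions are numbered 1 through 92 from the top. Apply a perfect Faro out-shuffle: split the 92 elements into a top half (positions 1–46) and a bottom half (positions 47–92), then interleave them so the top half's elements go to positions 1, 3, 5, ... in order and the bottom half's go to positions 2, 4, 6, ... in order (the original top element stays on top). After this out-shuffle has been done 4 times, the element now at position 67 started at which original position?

Work backwards from position 67, undoing one out-shuffle at a time:
67 ← 34 ← 63 ← 32 ← 62
So the element now at position 67 started at position 62.

62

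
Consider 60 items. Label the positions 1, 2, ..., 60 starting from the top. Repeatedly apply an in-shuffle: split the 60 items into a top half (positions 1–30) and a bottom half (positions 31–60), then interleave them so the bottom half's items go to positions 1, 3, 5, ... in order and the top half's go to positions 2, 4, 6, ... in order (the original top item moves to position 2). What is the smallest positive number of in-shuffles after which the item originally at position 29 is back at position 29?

60

Follow position 29 under repeated in-shuffles:
29 → 58 → 55 → 49 → 37 → 13 → 26 → 52 → ... → 29 (length 60)
It first returns after 60 in-shuffles.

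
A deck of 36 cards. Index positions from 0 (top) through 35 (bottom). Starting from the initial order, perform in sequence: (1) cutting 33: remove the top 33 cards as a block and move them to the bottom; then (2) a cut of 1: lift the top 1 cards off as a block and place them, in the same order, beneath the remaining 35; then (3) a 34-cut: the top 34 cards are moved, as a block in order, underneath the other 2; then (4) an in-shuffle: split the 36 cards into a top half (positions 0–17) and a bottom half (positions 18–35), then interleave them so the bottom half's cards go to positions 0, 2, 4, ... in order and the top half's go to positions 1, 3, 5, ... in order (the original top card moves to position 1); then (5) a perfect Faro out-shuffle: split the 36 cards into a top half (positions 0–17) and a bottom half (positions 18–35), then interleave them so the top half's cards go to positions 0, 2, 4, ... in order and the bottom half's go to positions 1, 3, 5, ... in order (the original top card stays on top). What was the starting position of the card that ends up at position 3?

Undo the operations in reverse order, starting from position 3:
  undo op 5 (out-shuffle, from bottom half): 3 ← 19
  undo op 4 (in-shuffle, from top half): 19 ← 9
  undo op 3 (cut 34): 9 ← 7
  undo op 2 (cut 1): 7 ← 8
  undo op 1 (cut 33): 8 ← 5
So the card at position 3 came from original position 5.

5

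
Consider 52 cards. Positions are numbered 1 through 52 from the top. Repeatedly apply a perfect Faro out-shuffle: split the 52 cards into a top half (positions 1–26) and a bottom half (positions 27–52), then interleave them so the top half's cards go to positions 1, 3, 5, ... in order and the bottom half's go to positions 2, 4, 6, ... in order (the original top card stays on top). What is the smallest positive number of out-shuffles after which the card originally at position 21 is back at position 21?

Follow position 21 under repeated out-shuffles:
21 → 41 → 30 → 8 → 15 → 29 → 6 → 11 → 21
It first returns after 8 out-shuffles.

8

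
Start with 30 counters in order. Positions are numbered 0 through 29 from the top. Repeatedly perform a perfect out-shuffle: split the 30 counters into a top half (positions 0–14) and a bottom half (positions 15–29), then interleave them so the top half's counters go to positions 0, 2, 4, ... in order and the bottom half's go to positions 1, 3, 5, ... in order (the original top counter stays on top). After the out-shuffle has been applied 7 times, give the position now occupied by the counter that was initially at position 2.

24

Track the counter's position through each out-shuffle:
2 → 4 → 8 → 16 → 3 → 6 → 12 → 24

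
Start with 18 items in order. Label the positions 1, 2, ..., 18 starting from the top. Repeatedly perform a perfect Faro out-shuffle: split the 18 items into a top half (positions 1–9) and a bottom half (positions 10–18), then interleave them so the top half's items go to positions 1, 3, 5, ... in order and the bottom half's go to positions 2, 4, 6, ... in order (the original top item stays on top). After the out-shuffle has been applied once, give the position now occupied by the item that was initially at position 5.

Track the item's position through each out-shuffle:
5 → 9

9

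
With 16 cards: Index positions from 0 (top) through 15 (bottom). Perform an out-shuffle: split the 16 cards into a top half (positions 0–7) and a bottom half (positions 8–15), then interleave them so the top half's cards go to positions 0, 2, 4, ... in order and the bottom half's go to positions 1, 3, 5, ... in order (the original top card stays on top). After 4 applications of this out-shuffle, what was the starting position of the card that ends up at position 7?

7

Work backwards from position 7, undoing one out-shuffle at a time:
7 ← 11 ← 13 ← 14 ← 7
So the card now at position 7 started at position 7.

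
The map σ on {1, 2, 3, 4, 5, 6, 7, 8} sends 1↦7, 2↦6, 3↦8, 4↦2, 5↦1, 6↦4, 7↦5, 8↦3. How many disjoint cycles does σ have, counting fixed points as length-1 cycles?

3

Cycle decomposition: (1 7 5) (2 6 4) (3 8).
3 cycles.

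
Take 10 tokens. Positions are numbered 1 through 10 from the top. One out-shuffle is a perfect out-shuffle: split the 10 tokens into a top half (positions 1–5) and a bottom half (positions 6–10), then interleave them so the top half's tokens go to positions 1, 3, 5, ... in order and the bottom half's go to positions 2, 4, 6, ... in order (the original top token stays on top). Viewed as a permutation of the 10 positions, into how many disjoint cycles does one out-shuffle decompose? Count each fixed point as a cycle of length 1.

Trace each unvisited position around until it returns:
(1) (2 3 5 9 8 6) (4 7) (10)
4 cycles in total.

4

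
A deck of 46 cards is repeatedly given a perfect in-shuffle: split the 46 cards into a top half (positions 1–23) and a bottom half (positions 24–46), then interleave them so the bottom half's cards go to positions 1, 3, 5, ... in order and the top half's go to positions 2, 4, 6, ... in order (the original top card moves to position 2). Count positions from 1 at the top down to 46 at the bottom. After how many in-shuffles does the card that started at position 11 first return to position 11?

23

Follow position 11 under repeated in-shuffles:
11 → 22 → 44 → 41 → 35 → 23 → 46 → 45 → ... → 11 (length 23)
It first returns after 23 in-shuffles.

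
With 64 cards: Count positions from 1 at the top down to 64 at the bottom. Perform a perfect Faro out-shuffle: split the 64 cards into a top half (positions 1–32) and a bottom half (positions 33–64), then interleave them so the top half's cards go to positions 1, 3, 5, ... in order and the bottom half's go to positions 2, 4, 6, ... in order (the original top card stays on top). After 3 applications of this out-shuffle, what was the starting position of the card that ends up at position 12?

26

Work backwards from position 12, undoing one out-shuffle at a time:
12 ← 38 ← 51 ← 26
So the card now at position 12 started at position 26.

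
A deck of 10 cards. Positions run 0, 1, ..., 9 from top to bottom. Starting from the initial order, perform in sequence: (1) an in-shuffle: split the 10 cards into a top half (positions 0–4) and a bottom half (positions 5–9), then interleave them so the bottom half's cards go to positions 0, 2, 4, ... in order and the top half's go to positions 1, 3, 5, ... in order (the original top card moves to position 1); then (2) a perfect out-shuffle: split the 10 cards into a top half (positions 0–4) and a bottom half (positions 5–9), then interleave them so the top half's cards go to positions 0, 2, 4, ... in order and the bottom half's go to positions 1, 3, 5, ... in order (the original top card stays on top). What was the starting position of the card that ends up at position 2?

0

Undo the operations in reverse order, starting from position 2:
  undo op 2 (out-shuffle, from top half): 2 ← 1
  undo op 1 (in-shuffle, from top half): 1 ← 0
So the card at position 2 came from original position 0.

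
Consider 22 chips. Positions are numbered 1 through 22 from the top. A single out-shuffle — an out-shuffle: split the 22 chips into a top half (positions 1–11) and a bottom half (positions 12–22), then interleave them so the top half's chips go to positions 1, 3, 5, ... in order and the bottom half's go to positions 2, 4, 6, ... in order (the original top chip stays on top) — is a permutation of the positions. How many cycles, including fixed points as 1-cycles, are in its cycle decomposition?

Trace each unvisited position around until it returns:
(1) (2 3 5 9 17 12) (4 7 13) (6 11 21 20 18 14) (8 15) (10 19 16) (22)
7 cycles in total.

7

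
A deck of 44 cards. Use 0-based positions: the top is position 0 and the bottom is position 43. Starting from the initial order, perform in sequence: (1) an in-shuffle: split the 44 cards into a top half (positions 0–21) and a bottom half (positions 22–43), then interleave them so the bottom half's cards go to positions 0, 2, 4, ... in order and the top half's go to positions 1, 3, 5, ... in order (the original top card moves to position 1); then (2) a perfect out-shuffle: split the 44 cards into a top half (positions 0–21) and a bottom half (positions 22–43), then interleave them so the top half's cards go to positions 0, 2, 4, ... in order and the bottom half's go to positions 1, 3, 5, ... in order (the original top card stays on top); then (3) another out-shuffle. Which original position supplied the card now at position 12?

Undo the operations in reverse order, starting from position 12:
  undo op 3 (out-shuffle, from top half): 12 ← 6
  undo op 2 (out-shuffle, from top half): 6 ← 3
  undo op 1 (in-shuffle, from top half): 3 ← 1
So the card at position 12 came from original position 1.

1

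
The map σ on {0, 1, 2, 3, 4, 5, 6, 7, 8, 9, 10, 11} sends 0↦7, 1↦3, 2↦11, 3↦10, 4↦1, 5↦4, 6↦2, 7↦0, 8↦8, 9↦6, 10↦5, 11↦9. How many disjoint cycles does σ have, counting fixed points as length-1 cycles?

4

Cycle decomposition: (0 7) (1 3 10 5 4) (2 11 9 6) (8).
4 cycles.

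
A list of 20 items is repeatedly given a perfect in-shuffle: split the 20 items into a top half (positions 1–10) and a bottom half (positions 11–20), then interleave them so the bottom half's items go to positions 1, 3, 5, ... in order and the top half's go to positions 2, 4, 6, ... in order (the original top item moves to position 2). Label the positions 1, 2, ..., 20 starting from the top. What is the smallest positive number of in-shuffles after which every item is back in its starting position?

6

The in-shuffle permutes the 20 positions with cycle lengths [2, 3, 3, 6, 6].
Every item is home exactly when every cycle has completed a whole number of laps, i.e. after lcm(2, 3, 6) = 6 in-shuffles.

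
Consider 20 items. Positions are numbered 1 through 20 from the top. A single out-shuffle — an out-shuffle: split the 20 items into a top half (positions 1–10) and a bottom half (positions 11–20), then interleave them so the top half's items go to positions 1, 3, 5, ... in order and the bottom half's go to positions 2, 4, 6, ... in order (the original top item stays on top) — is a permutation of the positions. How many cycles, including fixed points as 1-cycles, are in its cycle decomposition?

Trace each unvisited position around until it returns:
(1) (2 3 5 9 17 14 ... len 18) (20)
3 cycles in total.

3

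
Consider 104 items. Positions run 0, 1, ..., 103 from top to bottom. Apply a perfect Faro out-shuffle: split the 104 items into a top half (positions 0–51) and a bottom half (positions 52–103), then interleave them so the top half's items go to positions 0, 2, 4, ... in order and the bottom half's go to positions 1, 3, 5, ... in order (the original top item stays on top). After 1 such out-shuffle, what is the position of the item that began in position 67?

31

Track the item's position through each out-shuffle:
67 → 31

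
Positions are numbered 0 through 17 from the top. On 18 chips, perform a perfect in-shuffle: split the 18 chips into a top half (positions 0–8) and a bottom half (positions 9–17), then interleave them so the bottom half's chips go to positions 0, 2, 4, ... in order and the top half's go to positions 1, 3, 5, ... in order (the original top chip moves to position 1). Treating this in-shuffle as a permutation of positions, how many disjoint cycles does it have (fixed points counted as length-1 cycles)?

1

Trace each unvisited position around until it returns:
(0 1 3 7 15 12 ... len 18)
1 cycle in total.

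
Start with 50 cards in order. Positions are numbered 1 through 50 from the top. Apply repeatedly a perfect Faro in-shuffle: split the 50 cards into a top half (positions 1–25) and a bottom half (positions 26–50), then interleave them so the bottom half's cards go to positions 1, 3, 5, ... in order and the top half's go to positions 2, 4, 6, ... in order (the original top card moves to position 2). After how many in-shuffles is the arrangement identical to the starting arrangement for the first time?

The in-shuffle permutes the 50 positions with cycle lengths [2, 8, 8, 8, 8, 8, 8].
Every card is home exactly when every cycle has completed a whole number of laps, i.e. after lcm(2, 8) = 8 in-shuffles.

8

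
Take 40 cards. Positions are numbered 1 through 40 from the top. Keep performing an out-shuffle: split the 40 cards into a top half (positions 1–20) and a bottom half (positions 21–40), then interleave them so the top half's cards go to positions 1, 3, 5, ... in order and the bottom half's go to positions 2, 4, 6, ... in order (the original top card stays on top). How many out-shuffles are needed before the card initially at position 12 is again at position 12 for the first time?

12

Follow position 12 under repeated out-shuffles:
12 → 23 → 6 → 11 → 21 → 2 → 3 → 5 → 9 → 17 → 33 → 26 → 12
It first returns after 12 out-shuffles.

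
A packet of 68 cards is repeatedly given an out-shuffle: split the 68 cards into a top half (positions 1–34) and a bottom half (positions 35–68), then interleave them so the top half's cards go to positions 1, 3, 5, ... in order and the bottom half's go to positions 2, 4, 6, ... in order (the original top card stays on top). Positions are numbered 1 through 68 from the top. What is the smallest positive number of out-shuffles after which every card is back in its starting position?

The out-shuffle permutes the 68 positions with cycle lengths [1, 1, 66].
Every card is home exactly when every cycle has completed a whole number of laps, i.e. after lcm(1, 66) = 66 out-shuffles.

66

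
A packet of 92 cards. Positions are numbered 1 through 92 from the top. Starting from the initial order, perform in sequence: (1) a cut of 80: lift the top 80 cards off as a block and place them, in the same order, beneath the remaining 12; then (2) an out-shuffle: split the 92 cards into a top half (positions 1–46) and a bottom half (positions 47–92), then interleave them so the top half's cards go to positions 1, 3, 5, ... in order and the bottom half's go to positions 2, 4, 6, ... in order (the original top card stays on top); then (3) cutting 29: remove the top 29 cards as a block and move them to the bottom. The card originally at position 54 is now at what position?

Track the card from position 54 forward through each operation:
  after op 1 (cut 80): 54 → 66
  after op 2 (out-shuffle): 66 → 40
  after op 3 (cut 29): 40 → 11

11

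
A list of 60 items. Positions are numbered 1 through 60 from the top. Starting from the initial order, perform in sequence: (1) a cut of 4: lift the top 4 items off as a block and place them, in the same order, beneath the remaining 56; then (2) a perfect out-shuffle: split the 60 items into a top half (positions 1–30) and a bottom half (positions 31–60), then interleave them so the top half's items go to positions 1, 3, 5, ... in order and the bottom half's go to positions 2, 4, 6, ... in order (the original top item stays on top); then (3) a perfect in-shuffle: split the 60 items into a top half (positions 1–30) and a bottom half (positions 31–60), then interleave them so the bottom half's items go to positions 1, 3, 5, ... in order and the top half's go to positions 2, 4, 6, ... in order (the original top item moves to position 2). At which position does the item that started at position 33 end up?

53

Track the item from position 33 forward through each operation:
  after op 1 (cut 4): 33 → 29
  after op 2 (out-shuffle): 29 → 57
  after op 3 (in-shuffle): 57 → 53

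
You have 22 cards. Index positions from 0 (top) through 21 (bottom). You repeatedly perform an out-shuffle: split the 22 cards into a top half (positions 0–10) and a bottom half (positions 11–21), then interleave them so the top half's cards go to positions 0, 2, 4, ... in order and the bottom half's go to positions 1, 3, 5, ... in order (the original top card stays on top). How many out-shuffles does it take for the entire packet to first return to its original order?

6

The out-shuffle permutes the 22 positions with cycle lengths [1, 1, 2, 3, 3, 6, 6].
Every card is home exactly when every cycle has completed a whole number of laps, i.e. after lcm(1, 2, 3, 6) = 6 out-shuffles.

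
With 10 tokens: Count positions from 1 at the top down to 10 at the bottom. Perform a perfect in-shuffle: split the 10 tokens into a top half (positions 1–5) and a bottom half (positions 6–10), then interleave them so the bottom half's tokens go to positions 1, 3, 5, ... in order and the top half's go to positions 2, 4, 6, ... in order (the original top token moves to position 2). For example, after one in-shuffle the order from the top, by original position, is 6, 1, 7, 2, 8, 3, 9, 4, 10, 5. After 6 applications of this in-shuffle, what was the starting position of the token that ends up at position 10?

6

Work backwards from position 10, undoing one in-shuffle at a time:
10 ← 5 ← 8 ← 4 ← 2 ← 1 ← 6
So the token now at position 10 started at position 6.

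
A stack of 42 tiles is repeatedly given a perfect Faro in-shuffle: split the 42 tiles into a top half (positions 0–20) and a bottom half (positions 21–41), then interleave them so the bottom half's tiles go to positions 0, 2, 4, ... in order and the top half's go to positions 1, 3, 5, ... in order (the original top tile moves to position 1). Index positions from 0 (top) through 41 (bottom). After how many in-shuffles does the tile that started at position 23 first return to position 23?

Follow position 23 under repeated in-shuffles:
23 → 4 → 9 → 19 → 39 → 36 → 30 → 18 → 37 → 32 → 22 → 2 → 5 → 11 → 23
It first returns after 14 in-shuffles.

14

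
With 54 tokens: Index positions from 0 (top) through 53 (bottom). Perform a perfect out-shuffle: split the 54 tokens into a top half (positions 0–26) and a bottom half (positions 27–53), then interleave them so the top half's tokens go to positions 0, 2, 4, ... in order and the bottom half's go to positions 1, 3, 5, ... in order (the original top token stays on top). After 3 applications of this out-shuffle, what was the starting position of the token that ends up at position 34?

Work backwards from position 34, undoing one out-shuffle at a time:
34 ← 17 ← 35 ← 44
So the token now at position 34 started at position 44.

44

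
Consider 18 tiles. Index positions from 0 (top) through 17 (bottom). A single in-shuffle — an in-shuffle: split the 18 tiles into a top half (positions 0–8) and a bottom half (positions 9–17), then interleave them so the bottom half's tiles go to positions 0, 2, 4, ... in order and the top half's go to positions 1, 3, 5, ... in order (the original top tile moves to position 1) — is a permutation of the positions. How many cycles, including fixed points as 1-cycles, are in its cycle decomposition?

Trace each unvisited position around until it returns:
(0 1 3 7 15 12 ... len 18)
1 cycle in total.

1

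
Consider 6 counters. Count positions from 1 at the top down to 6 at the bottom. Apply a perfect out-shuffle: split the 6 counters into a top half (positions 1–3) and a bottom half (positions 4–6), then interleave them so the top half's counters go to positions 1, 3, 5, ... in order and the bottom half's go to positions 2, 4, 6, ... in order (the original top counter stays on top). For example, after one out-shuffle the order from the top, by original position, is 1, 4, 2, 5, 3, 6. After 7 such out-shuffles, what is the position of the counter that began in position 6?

Position 6 is a fixed point of every out-shuffle, so the counter never moves.

6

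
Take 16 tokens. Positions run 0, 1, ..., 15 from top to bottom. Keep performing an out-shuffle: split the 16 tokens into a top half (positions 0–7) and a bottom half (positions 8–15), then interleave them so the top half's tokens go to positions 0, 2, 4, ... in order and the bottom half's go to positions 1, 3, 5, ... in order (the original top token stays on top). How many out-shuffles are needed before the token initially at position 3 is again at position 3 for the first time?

4

Follow position 3 under repeated out-shuffles:
3 → 6 → 12 → 9 → 3
It first returns after 4 out-shuffles.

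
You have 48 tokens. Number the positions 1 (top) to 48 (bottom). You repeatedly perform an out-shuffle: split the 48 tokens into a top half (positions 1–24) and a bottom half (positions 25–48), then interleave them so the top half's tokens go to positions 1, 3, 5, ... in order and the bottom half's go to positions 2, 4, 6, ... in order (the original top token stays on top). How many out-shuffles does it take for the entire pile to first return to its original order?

23

The out-shuffle permutes the 48 positions with cycle lengths [1, 1, 23, 23].
Every token is home exactly when every cycle has completed a whole number of laps, i.e. after lcm(1, 23) = 23 out-shuffles.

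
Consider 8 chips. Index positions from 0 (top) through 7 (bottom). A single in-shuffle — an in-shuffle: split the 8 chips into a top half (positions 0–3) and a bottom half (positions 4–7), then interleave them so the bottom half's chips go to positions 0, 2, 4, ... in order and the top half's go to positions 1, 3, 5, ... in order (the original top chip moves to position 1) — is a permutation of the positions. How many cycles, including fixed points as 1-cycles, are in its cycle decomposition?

2

Trace each unvisited position around until it returns:
(0 1 3 7 6 4) (2 5)
2 cycles in total.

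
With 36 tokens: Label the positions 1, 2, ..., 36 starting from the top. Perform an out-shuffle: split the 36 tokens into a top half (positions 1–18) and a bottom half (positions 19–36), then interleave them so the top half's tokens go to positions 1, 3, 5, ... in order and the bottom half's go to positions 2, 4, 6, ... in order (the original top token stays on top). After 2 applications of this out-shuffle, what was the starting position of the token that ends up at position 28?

Work backwards from position 28, undoing one out-shuffle at a time:
28 ← 32 ← 34
So the token now at position 28 started at position 34.

34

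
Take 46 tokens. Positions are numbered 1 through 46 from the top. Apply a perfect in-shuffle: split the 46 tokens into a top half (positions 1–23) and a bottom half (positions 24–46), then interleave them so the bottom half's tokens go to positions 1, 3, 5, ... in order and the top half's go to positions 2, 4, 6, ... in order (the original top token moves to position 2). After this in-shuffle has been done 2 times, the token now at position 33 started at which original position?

Work backwards from position 33, undoing one in-shuffle at a time:
33 ← 40 ← 20
So the token now at position 33 started at position 20.

20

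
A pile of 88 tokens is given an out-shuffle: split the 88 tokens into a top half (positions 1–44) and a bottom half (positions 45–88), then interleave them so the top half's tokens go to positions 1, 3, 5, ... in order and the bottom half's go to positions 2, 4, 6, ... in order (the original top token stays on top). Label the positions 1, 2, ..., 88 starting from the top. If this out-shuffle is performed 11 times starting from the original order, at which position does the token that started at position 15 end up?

Track the token's position through each out-shuffle:
15 → 29 → 57 → 26 → 51 → 14 → 27 → 53 → 18 → 35 → 69 → 50

50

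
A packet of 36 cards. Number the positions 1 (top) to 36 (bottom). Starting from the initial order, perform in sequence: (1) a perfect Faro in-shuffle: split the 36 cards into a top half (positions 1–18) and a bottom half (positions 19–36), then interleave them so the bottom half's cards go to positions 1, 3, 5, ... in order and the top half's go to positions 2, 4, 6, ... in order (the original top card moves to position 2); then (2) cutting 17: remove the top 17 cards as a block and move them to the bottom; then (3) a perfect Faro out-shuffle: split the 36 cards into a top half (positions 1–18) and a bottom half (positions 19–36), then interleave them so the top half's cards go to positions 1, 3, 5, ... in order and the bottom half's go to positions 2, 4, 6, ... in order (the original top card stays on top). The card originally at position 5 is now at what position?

22

Track the card from position 5 forward through each operation:
  after op 1 (in-shuffle): 5 → 10
  after op 2 (cut 17): 10 → 29
  after op 3 (out-shuffle): 29 → 22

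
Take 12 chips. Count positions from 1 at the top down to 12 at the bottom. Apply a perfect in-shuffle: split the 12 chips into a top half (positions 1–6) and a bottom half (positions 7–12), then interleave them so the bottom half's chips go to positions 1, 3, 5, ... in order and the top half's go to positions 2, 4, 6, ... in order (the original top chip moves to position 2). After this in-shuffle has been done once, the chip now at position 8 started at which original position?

4

Work backwards from position 8, undoing one in-shuffle at a time:
8 ← 4
So the chip now at position 8 started at position 4.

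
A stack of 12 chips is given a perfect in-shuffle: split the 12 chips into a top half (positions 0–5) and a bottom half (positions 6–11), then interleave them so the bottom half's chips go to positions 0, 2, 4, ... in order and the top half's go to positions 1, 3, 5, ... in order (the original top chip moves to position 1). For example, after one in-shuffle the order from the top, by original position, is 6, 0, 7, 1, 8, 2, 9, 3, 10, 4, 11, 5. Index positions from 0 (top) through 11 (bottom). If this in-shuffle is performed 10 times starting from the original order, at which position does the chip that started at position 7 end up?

1

Track the chip's position through each in-shuffle:
7 → 2 → 5 → 11 → 10 → 8 → 4 → 9 → 6 → 0 → 1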